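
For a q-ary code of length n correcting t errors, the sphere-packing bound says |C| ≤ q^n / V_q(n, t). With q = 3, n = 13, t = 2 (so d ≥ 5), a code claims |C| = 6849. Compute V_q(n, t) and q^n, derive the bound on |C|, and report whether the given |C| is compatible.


V_q(n, t) = 339, q^n = 1594323, Hamming bound = 4703, |C| = 6849 > bound (violated).

Step 1: Compute V_q(n, t) = Σ_{j=0}^2 C(n, j) (q−1)^j.
  j = 0: C(13,0)·(2)^0 = 1·1 = 1.
  j = 1: C(13,1)·(2)^1 = 13·2 = 26.
  j = 2: C(13,2)·(2)^2 = 78·4 = 312.
  V_q(n, t) = 1 + 26 + 312 = 339.
Step 2: q^n = 3^13 = 1594323.
Step 3: Hamming bound ⌊q^n / V_q(n,t)⌋ = ⌊1594323/339⌋ = 4703.
Step 4: Compare |C| = 6849 to 4703: violated.
The claimed |C| lies above the Hamming bound, so no 3-ary code of length 13 with d ≥ 5 can have 6849 codewords.


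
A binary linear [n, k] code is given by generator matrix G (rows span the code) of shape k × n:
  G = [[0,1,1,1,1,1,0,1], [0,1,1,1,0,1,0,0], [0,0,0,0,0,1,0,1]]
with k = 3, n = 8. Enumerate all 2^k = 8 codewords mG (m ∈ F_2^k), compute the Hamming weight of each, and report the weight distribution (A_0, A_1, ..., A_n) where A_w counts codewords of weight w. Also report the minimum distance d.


Weight distribution: A_0 = 1, A_2 = 3, A_4 = 3, A_6 = 1. Minimum distance d = 2.

Enumerate all 2^3 = 8 messages m ∈ F_2^3.
For each, compute codeword c = mG in F_2^8, then tally its weight.
  m = 000 → c = 00000000, weight = 0.
  m = 100 → c = 01111101, weight = 6.
  m = 010 → c = 01110100, weight = 4.
  m = 110 → c = 00001001, weight = 2.
  m = 001 → c = 00000101, weight = 2.
  m = 101 → c = 01111000, weight = 4.
  m = 011 → c = 01110001, weight = 4.
  m = 111 → c = 00001100, weight = 2.
Tally weights:
  weight 0: 1 codewords.
  weight 2: 3 codewords.
  weight 4: 3 codewords.
  weight 6: 1 codewords.
Minimum distance d = smallest w > 0 with A_w > 0 = 2.
Sanity: Σ A_w = 8 = 2^3 = 8 ✓.


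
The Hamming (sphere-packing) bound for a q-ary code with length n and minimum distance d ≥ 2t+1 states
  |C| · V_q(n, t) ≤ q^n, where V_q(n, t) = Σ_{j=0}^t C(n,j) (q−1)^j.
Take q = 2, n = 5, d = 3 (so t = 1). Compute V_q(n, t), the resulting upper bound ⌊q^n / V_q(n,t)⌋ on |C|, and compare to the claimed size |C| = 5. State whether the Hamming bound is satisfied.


V_q(n, t) = 6, q^n = 32, Hamming bound = 5, |C| = 5 ≤ bound (satisfied).

Step 1: Compute V_q(n, t) = Σ_{j=0}^1 C(n, j) (q−1)^j.
  j = 0: C(5,0)·(1)^0 = 1·1 = 1.
  j = 1: C(5,1)·(1)^1 = 5·1 = 5.
  V_q(n, t) = 1 + 5 = 6.
Step 2: q^n = 2^5 = 32.
Step 3: Hamming bound ⌊q^n / V_q(n,t)⌋ = ⌊32/6⌋ = 5.
Step 4: Compare |C| = 5 to 5: satisfied.
The claimed |C| lies at the Hamming bound (tight).


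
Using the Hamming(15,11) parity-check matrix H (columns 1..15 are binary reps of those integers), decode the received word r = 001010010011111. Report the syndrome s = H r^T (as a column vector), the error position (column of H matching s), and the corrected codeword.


s = (0, 1, 0, 1)^T, error position = 5, corrected codeword c = 001000010011111

Compute s = H r^T mod 2 one row at a time:
  s_1 = 1 + 0 + 0 + 1 + 1 + 1 + 1 + 1 = 6 ≡ 0 (mod 2).
  s_2 = 0 + 1 + 0 + 0 + 1 + 1 + 1 + 1 = 5 ≡ 1 (mod 2).
  s_3 = 0 + 1 + 0 + 0 + 0 + 1 + 1 + 1 = 4 ≡ 0 (mod 2).
  s_4 = 0 + 1 + 1 + 0 + 0 + 1 + 1 + 1 = 5 ≡ 1 (mod 2).
s = (0, 1, 0, 1)^T — this equals column 5 of H (binary 0101), so error is at position 5.
Correct: flip bit 5 of r = 001010010011111 to get c = 001000010011111.


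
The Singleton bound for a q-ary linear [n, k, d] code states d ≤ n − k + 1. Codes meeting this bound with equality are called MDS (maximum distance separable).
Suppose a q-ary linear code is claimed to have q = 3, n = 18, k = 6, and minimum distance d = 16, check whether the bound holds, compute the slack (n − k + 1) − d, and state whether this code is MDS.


Singleton RHS = n − k + 1 = 13, slack = -3, bound violated (no such code; not MDS).

Singleton bound: d ≤ n − k + 1.
Here n = 18, k = 6, so n − k + 1 = 13.
Given d = 16, check d ≤ 13: NO.
Slack = (n − k + 1) − d = -3.
The slack is negative: d = 16 exceeds n − k + 1 = 13 by 3, so the Singleton bound is violated and no linear [18, 6, 16]_3 code can exist. In particular it is not MDS (MDS requires d = n − k + 1 exactly).
Description: the claimed parameters are [18, 6, 16]_3; such a code would be impossible (violates the Singleton bound).


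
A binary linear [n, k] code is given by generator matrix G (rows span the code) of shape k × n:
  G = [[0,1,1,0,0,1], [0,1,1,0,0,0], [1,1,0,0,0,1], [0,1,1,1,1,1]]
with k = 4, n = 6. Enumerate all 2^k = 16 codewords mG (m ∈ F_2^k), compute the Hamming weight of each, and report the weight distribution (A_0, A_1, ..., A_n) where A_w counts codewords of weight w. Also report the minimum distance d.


Weight distribution: A_0 = 1, A_1 = 1, A_2 = 4, A_3 = 4, A_4 = 3, A_5 = 3. Minimum distance d = 1.

Enumerate all 2^4 = 16 messages m ∈ F_2^4.
For each, compute codeword c = mG in F_2^6, then tally its weight.
  m = 0000 → c = 000000, weight = 0.
  m = 1000 → c = 011001, weight = 3.
  m = 0100 → c = 011000, weight = 2.
  m = 1100 → c = 000001, weight = 1.
  m = 0010 → c = 110001, weight = 3.
  m = 1010 → c = 101000, weight = 2.
  m = 0110 → c = 101001, weight = 3.
  m = 1110 → c = 110000, weight = 2.
  m = 0001 → c = 011111, weight = 5.
  m = 1001 → c = 000110, weight = 2.
  m = 0101 → c = 000111, weight = 3.
  m = 1101 → c = 011110, weight = 4.
  m = 0011 → c = 101110, weight = 4.
  m = 1011 → c = 110111, weight = 5.
  m = 0111 → c = 110110, weight = 4.
  m = 1111 → c = 101111, weight = 5.
Tally weights:
  weight 0: 1 codewords.
  weight 1: 1 codewords.
  weight 2: 4 codewords.
  weight 3: 4 codewords.
  weight 4: 3 codewords.
  weight 5: 3 codewords.
Minimum distance d = smallest w > 0 with A_w > 0 = 1.
Sanity: Σ A_w = 16 = 2^4 = 16 ✓.


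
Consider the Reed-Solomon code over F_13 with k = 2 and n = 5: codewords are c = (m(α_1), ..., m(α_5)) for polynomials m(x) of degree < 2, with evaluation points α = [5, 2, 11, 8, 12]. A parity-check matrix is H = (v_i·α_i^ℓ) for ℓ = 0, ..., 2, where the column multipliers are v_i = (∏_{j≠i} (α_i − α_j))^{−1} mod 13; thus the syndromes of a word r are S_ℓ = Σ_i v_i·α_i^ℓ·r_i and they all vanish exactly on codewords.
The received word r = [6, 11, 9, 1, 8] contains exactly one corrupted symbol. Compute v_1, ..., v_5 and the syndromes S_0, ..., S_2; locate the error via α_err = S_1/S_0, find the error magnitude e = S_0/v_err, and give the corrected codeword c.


S = (10, 3, 10), error at position 5, error magnitude e = 5, c = [6, 11, 9, 1, 3].

Step 1: column multipliers v_i = (∏_{j≠i}(α_i − α_j))^{−1} mod 13.
  i = 1 (α = 5): (5−2)(5−11)(5−8)(5−12) = 3·(−6)·(−3)·(−7) = −378 ≡ 12, so v_1 = 12^{−1} = 12 (mod 13).
  i = 2 (α = 2): (2−5)(2−11)(2−8)(2−12) = (−3)·(−9)·(−6)·(−10) = 1620 ≡ 8, so v_2 = 8^{−1} = 5 (mod 13).
  i = 3 (α = 11): (11−5)(11−2)(11−8)(11−12) = 6·9·3·(−1) = −162 ≡ 7, so v_3 = 7^{−1} = 2 (mod 13).
  i = 4 (α = 8): (8−5)(8−2)(8−11)(8−12) = 3·6·(−3)·(−4) = 216 ≡ 8, so v_4 = 8^{−1} = 5 (mod 13).
  i = 5 (α = 12): (12−5)(12−2)(12−11)(12−8) = 7·10·1·4 = 280 ≡ 7, so v_5 = 7^{−1} = 2 (mod 13).
  v = [12, 5, 2, 5, 2].
Step 2: syndromes of r = [6, 11, 9, 1, 8] (all sums mod 13).
  S_0 = Σ v_i r_i = 12·6 + 5·11 + 2·9 + 5·1 + 2·8 = 166 ≡ 10.
  S_1 = Σ v_i α_i r_i = 12·5·6 + 5·2·11 + 2·11·9 + 5·8·1 + 2·12·8 = 900 ≡ 3.
  α_i^2 mod 13 = [12, 4, 4, 12, 1].
  S_2 = Σ v_i α_i^2 r_i = 12·12·6 + 5·4·11 + 2·4·9 + 5·12·1 + 2·1·8 = 1232 ≡ 10.
  S = (10, 3, 10) ≠ 0, so r is not a codeword (an error is present).
Step 3: locate the error. For a single error e at position i, S_ℓ = v_i·e·α_i^ℓ, so α_err = S_1/S_0.
  S_0^{−1} = 10^{−1} = 4 (mod 13), so α_err = 3·4 = 12 ≡ 12 = α_5. Error position i = 5.
  Consistency check: S_2/S_1 = 10·9 = 90 ≡ 12 = α_err ✓ (single-error assumption holds).
Step 4: error magnitude e = S_0/v_5 = S_0·∏_{j≠5}(α_5 − α_j) = 10·7 = 70 ≡ 5 (mod 13).
Step 5: correct position 5: c_5 = r_5 − e = 8 − 5 ≡ 3 (mod 13). Hence c = [6, 11, 9, 1, 3].
  Check: interpolating c through the α_i gives m(x) = 10 + 7·x (degree < 2) with m(α_i) = c_i for every i, so c is indeed a codeword.


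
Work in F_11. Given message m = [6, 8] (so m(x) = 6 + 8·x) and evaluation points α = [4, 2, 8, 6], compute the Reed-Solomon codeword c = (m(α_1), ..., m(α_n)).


c = [5, 0, 4, 10]

Message polynomial: m(x) = 6 + 8·x (mod 11).
For each evaluation point α_i, compute m(α_i) mod 11:
  α_1 = 4: Horner steps 8 → 5, so m(4) = 5.
  α_2 = 2: Horner steps 8 → 0, so m(2) = 0.
  α_3 = 8: Horner steps 8 → 4, so m(8) = 4.
  α_4 = 6: Horner steps 8 → 10, so m(6) = 10.
Codeword c = [5, 0, 4, 10] ∈ F_11^4.


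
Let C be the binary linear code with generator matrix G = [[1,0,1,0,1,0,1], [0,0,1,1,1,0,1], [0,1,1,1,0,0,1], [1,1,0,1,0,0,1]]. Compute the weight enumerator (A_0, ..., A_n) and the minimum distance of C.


Weight distribution: A_0 = 1, A_2 = 6, A_4 = 9. Minimum distance d = 2.

Enumerate all 2^4 = 16 messages m ∈ F_2^4.
For each, compute codeword c = mG in F_2^7, then tally its weight.
  m = 0000 → c = 0000000, weight = 0.
  m = 1000 → c = 1010101, weight = 4.
  m = 0100 → c = 0011101, weight = 4.
  m = 1100 → c = 1001000, weight = 2.
  m = 0010 → c = 0111001, weight = 4.
  m = 1010 → c = 1101100, weight = 4.
  m = 0110 → c = 0100100, weight = 2.
  m = 1110 → c = 1110001, weight = 4.
  m = 0001 → c = 1101001, weight = 4.
  m = 1001 → c = 0111100, weight = 4.
  m = 0101 → c = 1110100, weight = 4.
  m = 1101 → c = 0100001, weight = 2.
  m = 0011 → c = 1010000, weight = 2.
  m = 1011 → c = 0000101, weight = 2.
  m = 0111 → c = 1001101, weight = 4.
  m = 1111 → c = 0011000, weight = 2.
Tally weights:
  weight 0: 1 codewords.
  weight 2: 6 codewords.
  weight 4: 9 codewords.
Minimum distance d = smallest w > 0 with A_w > 0 = 2.
Sanity: Σ A_w = 16 = 2^4 = 16 ✓.


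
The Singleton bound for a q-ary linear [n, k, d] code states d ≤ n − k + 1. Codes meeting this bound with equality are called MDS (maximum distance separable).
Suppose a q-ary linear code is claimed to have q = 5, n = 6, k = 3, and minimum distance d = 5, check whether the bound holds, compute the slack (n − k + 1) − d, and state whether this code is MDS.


Singleton RHS = n − k + 1 = 4, slack = -1, bound violated (no such code; not MDS).

Singleton bound: d ≤ n − k + 1.
Here n = 6, k = 3, so n − k + 1 = 4.
Given d = 5, check d ≤ 4: NO.
Slack = (n − k + 1) − d = -1.
The slack is negative: d = 5 exceeds n − k + 1 = 4 by 1, so the Singleton bound is violated and no linear [6, 3, 5]_5 code can exist. In particular it is not MDS (MDS requires d = n − k + 1 exactly).
Description: the claimed parameters are [6, 3, 5]_5; such a code would be impossible (violates the Singleton bound).


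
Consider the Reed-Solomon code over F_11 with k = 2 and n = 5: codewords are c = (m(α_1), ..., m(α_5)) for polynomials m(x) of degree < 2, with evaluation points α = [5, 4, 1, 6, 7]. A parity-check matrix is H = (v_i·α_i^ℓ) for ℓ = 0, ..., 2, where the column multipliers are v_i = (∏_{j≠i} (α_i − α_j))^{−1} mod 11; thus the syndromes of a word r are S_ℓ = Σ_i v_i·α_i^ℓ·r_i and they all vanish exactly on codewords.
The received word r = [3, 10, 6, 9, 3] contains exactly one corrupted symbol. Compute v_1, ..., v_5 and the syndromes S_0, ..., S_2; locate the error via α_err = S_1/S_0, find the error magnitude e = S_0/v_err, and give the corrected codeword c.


S = (4, 9, 1), error at position 1, error magnitude e = 10, c = [4, 10, 6, 9, 3].

Step 1: column multipliers v_i = (∏_{j≠i}(α_i − α_j))^{−1} mod 11.
  i = 1 (α = 5): (5−4)(5−1)(5−6)(5−7) = 1·4·(−1)·(−2) = 8 ≡ 8, so v_1 = 8^{−1} = 7 (mod 11).
  i = 2 (α = 4): (4−5)(4−1)(4−6)(4−7) = (−1)·3·(−2)·(−3) = −18 ≡ 4, so v_2 = 4^{−1} = 3 (mod 11).
  i = 3 (α = 1): (1−5)(1−4)(1−6)(1−7) = (−4)·(−3)·(−5)·(−6) = 360 ≡ 8, so v_3 = 8^{−1} = 7 (mod 11).
  i = 4 (α = 6): (6−5)(6−4)(6−1)(6−7) = 1·2·5·(−1) = −10 ≡ 1, so v_4 = 1^{−1} = 1 (mod 11).
  i = 5 (α = 7): (7−5)(7−4)(7−1)(7−6) = 2·3·6·1 = 36 ≡ 3, so v_5 = 3^{−1} = 4 (mod 11).
  v = [7, 3, 7, 1, 4].
Step 2: syndromes of r = [3, 10, 6, 9, 3] (all sums mod 11).
  S_0 = Σ v_i r_i = 7·3 + 3·10 + 7·6 + 1·9 + 4·3 = 114 ≡ 4.
  S_1 = Σ v_i α_i r_i = 7·5·3 + 3·4·10 + 7·1·6 + 1·6·9 + 4·7·3 = 405 ≡ 9.
  α_i^2 mod 11 = [3, 5, 1, 3, 5].
  S_2 = Σ v_i α_i^2 r_i = 7·3·3 + 3·5·10 + 7·1·6 + 1·3·9 + 4·5·3 = 342 ≡ 1.
  S = (4, 9, 1) ≠ 0, so r is not a codeword (an error is present).
Step 3: locate the error. For a single error e at position i, S_ℓ = v_i·e·α_i^ℓ, so α_err = S_1/S_0.
  S_0^{−1} = 4^{−1} = 3 (mod 11), so α_err = 9·3 = 27 ≡ 5 = α_1. Error position i = 1.
  Consistency check: S_2/S_1 = 1·5 = 5 ≡ 5 = α_err ✓ (single-error assumption holds).
Step 4: error magnitude e = S_0/v_1 = S_0·∏_{j≠1}(α_1 − α_j) = 4·8 = 32 ≡ 10 (mod 11).
Step 5: correct position 1: c_1 = r_1 − e = 3 − 10 ≡ 4 (mod 11). Hence c = [4, 10, 6, 9, 3].
  Check: interpolating c through the α_i gives m(x) = 1 + 5·x (degree < 2) with m(α_i) = c_i for every i, so c is indeed a codeword.


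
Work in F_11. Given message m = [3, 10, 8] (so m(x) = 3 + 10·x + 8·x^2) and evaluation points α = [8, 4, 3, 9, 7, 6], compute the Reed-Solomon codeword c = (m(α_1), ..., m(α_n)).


c = [1, 6, 6, 4, 3, 10]

Message polynomial: m(x) = 3 + 10·x + 8·x^2 (mod 11).
For each evaluation point α_i, compute m(α_i) mod 11:
  α_1 = 8: Horner steps 8 → 8 → 1, so m(8) = 1.
  α_2 = 4: Horner steps 8 → 9 → 6, so m(4) = 6.
  α_3 = 3: Horner steps 8 → 1 → 6, so m(3) = 6.
  α_4 = 9: Horner steps 8 → 5 → 4, so m(9) = 4.
  α_5 = 7: Horner steps 8 → 0 → 3, so m(7) = 3.
  α_6 = 6: Horner steps 8 → 3 → 10, so m(6) = 10.
Codeword c = [1, 6, 6, 4, 3, 10] ∈ F_11^6.


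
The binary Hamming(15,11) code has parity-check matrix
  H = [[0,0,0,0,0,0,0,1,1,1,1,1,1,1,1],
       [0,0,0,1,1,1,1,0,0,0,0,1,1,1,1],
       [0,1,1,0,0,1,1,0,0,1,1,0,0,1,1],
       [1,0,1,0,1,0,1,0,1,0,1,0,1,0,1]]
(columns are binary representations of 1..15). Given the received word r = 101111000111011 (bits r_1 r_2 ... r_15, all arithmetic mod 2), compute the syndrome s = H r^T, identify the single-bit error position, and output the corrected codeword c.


s = (1, 0, 0, 1)^T, error position = 9, corrected codeword c = 101111001111011

Compute s = H r^T mod 2 one row at a time:
  s_1 = 0 + 0 + 1 + 1 + 1 + 0 + 1 + 1 = 5 ≡ 1 (mod 2).
  s_2 = 1 + 1 + 1 + 0 + 1 + 0 + 1 + 1 = 6 ≡ 0 (mod 2).
  s_3 = 0 + 1 + 1 + 0 + 1 + 1 + 1 + 1 = 6 ≡ 0 (mod 2).
  s_4 = 1 + 1 + 1 + 0 + 0 + 1 + 0 + 1 = 5 ≡ 1 (mod 2).
s = (1, 0, 0, 1)^T — this equals column 9 of H (binary 1001), so error is at position 9.
Correct: flip bit 9 of r = 101111000111011 to get c = 101111001111011.


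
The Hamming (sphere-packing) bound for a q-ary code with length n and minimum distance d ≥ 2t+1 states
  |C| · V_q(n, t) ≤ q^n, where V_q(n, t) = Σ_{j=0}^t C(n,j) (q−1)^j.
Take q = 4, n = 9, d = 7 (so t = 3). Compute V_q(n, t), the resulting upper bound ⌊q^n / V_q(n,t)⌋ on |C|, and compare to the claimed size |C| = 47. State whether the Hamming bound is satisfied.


V_q(n, t) = 2620, q^n = 262144, Hamming bound = 100, |C| = 47 ≤ bound (satisfied).

Step 1: Compute V_q(n, t) = Σ_{j=0}^3 C(n, j) (q−1)^j.
  j = 0: C(9,0)·(3)^0 = 1·1 = 1.
  j = 1: C(9,1)·(3)^1 = 9·3 = 27.
  j = 2: C(9,2)·(3)^2 = 36·9 = 324.
  j = 3: C(9,3)·(3)^3 = 84·27 = 2268.
  V_q(n, t) = 1 + 27 + 324 + 2268 = 2620.
Step 2: q^n = 4^9 = 262144.
Step 3: Hamming bound ⌊q^n / V_q(n,t)⌋ = ⌊262144/2620⌋ = 100.
Step 4: Compare |C| = 47 to 100: satisfied.
The claimed |C| lies below the Hamming bound.


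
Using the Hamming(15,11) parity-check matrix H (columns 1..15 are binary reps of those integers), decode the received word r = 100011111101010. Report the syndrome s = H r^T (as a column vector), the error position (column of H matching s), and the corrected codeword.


s = (1, 1, 0, 0)^T, error position = 12, corrected codeword c = 100011111100010

Compute s = H r^T mod 2 one row at a time:
  s_1 = 1 + 1 + 1 + 0 + 1 + 0 + 1 + 0 = 5 ≡ 1 (mod 2).
  s_2 = 0 + 1 + 1 + 1 + 1 + 0 + 1 + 0 = 5 ≡ 1 (mod 2).
  s_3 = 0 + 0 + 1 + 1 + 1 + 0 + 1 + 0 = 4 ≡ 0 (mod 2).
  s_4 = 1 + 0 + 1 + 1 + 1 + 0 + 0 + 0 = 4 ≡ 0 (mod 2).
s = (1, 1, 0, 0)^T — this equals column 12 of H (binary 1100), so error is at position 12.
Correct: flip bit 12 of r = 100011111101010 to get c = 100011111100010.


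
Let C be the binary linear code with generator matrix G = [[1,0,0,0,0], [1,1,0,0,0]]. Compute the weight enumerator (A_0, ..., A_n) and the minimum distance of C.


Weight distribution: A_0 = 1, A_1 = 2, A_2 = 1. Minimum distance d = 1.

Enumerate all 2^2 = 4 messages m ∈ F_2^2.
For each, compute codeword c = mG in F_2^5, then tally its weight.
  m = 00 → c = 00000, weight = 0.
  m = 10 → c = 10000, weight = 1.
  m = 01 → c = 11000, weight = 2.
  m = 11 → c = 01000, weight = 1.
Tally weights:
  weight 0: 1 codewords.
  weight 1: 2 codewords.
  weight 2: 1 codewords.
Minimum distance d = smallest w > 0 with A_w > 0 = 1.
Sanity: Σ A_w = 4 = 2^2 = 4 ✓.


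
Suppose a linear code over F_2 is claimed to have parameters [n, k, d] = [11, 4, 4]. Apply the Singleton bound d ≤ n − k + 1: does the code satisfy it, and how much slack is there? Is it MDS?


Singleton RHS = n − k + 1 = 8, slack = 4, bound satisfied, not MDS.

Singleton bound: d ≤ n − k + 1.
Here n = 11, k = 4, so n − k + 1 = 8.
Given d = 4, check d ≤ 8: YES.
Slack = (n − k + 1) − d = 4.
The code is NOT MDS (slack = 4 > 0).
Description: the claimed parameters are [11, 4, 4]_2; such a code would be non-MDS.


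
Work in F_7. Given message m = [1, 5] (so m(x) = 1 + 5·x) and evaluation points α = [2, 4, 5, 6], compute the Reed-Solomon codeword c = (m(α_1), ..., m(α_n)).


c = [4, 0, 5, 3]

Message polynomial: m(x) = 1 + 5·x (mod 7).
For each evaluation point α_i, compute m(α_i) mod 7:
  α_1 = 2: Horner steps 5 → 4, so m(2) = 4.
  α_2 = 4: Horner steps 5 → 0, so m(4) = 0.
  α_3 = 5: Horner steps 5 → 5, so m(5) = 5.
  α_4 = 6: Horner steps 5 → 3, so m(6) = 3.
Codeword c = [4, 0, 5, 3] ∈ F_7^4.


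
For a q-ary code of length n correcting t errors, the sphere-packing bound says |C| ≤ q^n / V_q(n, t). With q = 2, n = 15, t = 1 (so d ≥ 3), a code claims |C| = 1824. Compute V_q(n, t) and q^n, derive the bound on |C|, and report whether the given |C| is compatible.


V_q(n, t) = 16, q^n = 32768, Hamming bound = 2048, |C| = 1824 ≤ bound (satisfied).

Step 1: Compute V_q(n, t) = Σ_{j=0}^1 C(n, j) (q−1)^j.
  j = 0: C(15,0)·(1)^0 = 1·1 = 1.
  j = 1: C(15,1)·(1)^1 = 15·1 = 15.
  V_q(n, t) = 1 + 15 = 16.
Step 2: q^n = 2^15 = 32768.
Step 3: Hamming bound ⌊q^n / V_q(n,t)⌋ = ⌊32768/16⌋ = 2048.
Step 4: Compare |C| = 1824 to 2048: satisfied.
The claimed |C| lies below the Hamming bound.


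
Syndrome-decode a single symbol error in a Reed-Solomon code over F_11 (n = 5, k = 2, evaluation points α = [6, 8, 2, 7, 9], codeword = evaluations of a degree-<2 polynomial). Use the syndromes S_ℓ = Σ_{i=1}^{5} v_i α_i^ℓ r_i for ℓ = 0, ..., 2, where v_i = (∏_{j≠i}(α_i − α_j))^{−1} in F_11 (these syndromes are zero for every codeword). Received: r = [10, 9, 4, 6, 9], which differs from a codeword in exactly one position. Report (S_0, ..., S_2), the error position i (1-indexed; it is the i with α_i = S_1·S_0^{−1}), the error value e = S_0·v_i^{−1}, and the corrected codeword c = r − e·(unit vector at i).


S = (4, 10, 3), error at position 2, error magnitude e = 7, c = [10, 2, 4, 6, 9].

Step 1: column multipliers v_i = (∏_{j≠i}(α_i − α_j))^{−1} mod 11.
  i = 1 (α = 6): (6−8)(6−2)(6−7)(6−9) = (−2)·4·(−1)·(−3) = −24 ≡ 9, so v_1 = 9^{−1} = 5 (mod 11).
  i = 2 (α = 8): (8−6)(8−2)(8−7)(8−9) = 2·6·1·(−1) = −12 ≡ 10, so v_2 = 10^{−1} = 10 (mod 11).
  i = 3 (α = 2): (2−6)(2−8)(2−7)(2−9) = (−4)·(−6)·(−5)·(−7) = 840 ≡ 4, so v_3 = 4^{−1} = 3 (mod 11).
  i = 4 (α = 7): (7−6)(7−8)(7−2)(7−9) = 1·(−1)·5·(−2) = 10 ≡ 10, so v_4 = 10^{−1} = 10 (mod 11).
  i = 5 (α = 9): (9−6)(9−8)(9−2)(9−7) = 3·1·7·2 = 42 ≡ 9, so v_5 = 9^{−1} = 5 (mod 11).
  v = [5, 10, 3, 10, 5].
Step 2: syndromes of r = [10, 9, 4, 6, 9] (all sums mod 11).
  S_0 = Σ v_i r_i = 5·10 + 10·9 + 3·4 + 10·6 + 5·9 = 257 ≡ 4.
  S_1 = Σ v_i α_i r_i = 5·6·10 + 10·8·9 + 3·2·4 + 10·7·6 + 5·9·9 = 1869 ≡ 10.
  α_i^2 mod 11 = [3, 9, 4, 5, 4].
  S_2 = Σ v_i α_i^2 r_i = 5·3·10 + 10·9·9 + 3·4·4 + 10·5·6 + 5·4·9 = 1488 ≡ 3.
  S = (4, 10, 3) ≠ 0, so r is not a codeword (an error is present).
Step 3: locate the error. For a single error e at position i, S_ℓ = v_i·e·α_i^ℓ, so α_err = S_1/S_0.
  S_0^{−1} = 4^{−1} = 3 (mod 11), so α_err = 10·3 = 30 ≡ 8 = α_2. Error position i = 2.
  Consistency check: S_2/S_1 = 3·10 = 30 ≡ 8 = α_err ✓ (single-error assumption holds).
Step 4: error magnitude e = S_0/v_2 = S_0·∏_{j≠2}(α_2 − α_j) = 4·10 = 40 ≡ 7 (mod 11).
Step 5: correct position 2: c_2 = r_2 − e = 9 − 7 ≡ 2 (mod 11). Hence c = [10, 2, 4, 6, 9].
  Check: interpolating c through the α_i gives m(x) = 1 + 7·x (degree < 2) with m(α_i) = c_i for every i, so c is indeed a codeword.


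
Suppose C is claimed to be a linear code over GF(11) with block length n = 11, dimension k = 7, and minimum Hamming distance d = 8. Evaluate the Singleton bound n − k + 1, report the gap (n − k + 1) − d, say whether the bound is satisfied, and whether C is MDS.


Singleton RHS = n − k + 1 = 5, slack = -3, bound violated (no such code; not MDS).

Singleton bound: d ≤ n − k + 1.
Here n = 11, k = 7, so n − k + 1 = 5.
Given d = 8, check d ≤ 5: NO.
Slack = (n − k + 1) − d = -3.
The slack is negative: d = 8 exceeds n − k + 1 = 5 by 3, so the Singleton bound is violated and no linear [11, 7, 8]_11 code can exist. In particular it is not MDS (MDS requires d = n − k + 1 exactly).
Description: the claimed parameters are [11, 7, 8]_11; such a code would be impossible (violates the Singleton bound).


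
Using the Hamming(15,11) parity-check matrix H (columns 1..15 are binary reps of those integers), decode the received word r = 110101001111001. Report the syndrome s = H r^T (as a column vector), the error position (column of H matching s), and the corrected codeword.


s = (1, 0, 1, 0)^T, error position = 10, corrected codeword c = 110101001011001

Compute s = H r^T mod 2 one row at a time:
  s_1 = 0 + 1 + 1 + 1 + 1 + 0 + 0 + 1 = 5 ≡ 1 (mod 2).
  s_2 = 1 + 0 + 1 + 0 + 1 + 0 + 0 + 1 = 4 ≡ 0 (mod 2).
  s_3 = 1 + 0 + 1 + 0 + 1 + 1 + 0 + 1 = 5 ≡ 1 (mod 2).
  s_4 = 1 + 0 + 0 + 0 + 1 + 1 + 0 + 1 = 4 ≡ 0 (mod 2).
s = (1, 0, 1, 0)^T — this equals column 10 of H (binary 1010), so error is at position 10.
Correct: flip bit 10 of r = 110101001111001 to get c = 110101001011001.


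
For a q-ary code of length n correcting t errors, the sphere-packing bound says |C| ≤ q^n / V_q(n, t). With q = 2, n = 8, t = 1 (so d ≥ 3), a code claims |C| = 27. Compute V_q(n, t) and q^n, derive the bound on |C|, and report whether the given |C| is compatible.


V_q(n, t) = 9, q^n = 256, Hamming bound = 28, |C| = 27 ≤ bound (satisfied).

Step 1: Compute V_q(n, t) = Σ_{j=0}^1 C(n, j) (q−1)^j.
  j = 0: C(8,0)·(1)^0 = 1·1 = 1.
  j = 1: C(8,1)·(1)^1 = 8·1 = 8.
  V_q(n, t) = 1 + 8 = 9.
Step 2: q^n = 2^8 = 256.
Step 3: Hamming bound ⌊q^n / V_q(n,t)⌋ = ⌊256/9⌋ = 28.
Step 4: Compare |C| = 27 to 28: satisfied.
The claimed |C| lies below the Hamming bound.


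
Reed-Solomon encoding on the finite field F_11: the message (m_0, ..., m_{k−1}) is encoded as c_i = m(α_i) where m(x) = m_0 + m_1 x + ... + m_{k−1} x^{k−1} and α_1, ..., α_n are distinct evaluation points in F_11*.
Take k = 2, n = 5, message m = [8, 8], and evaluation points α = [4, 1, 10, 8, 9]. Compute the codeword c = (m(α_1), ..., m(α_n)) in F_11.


c = [7, 5, 0, 6, 3]

Message polynomial: m(x) = 8 + 8·x (mod 11).
For each evaluation point α_i, compute m(α_i) mod 11:
  α_1 = 4: Horner steps 8 → 7, so m(4) = 7.
  α_2 = 1: Horner steps 8 → 5, so m(1) = 5.
  α_3 = 10: Horner steps 8 → 0, so m(10) = 0.
  α_4 = 8: Horner steps 8 → 6, so m(8) = 6.
  α_5 = 9: Horner steps 8 → 3, so m(9) = 3.
Codeword c = [7, 5, 0, 6, 3] ∈ F_11^5.


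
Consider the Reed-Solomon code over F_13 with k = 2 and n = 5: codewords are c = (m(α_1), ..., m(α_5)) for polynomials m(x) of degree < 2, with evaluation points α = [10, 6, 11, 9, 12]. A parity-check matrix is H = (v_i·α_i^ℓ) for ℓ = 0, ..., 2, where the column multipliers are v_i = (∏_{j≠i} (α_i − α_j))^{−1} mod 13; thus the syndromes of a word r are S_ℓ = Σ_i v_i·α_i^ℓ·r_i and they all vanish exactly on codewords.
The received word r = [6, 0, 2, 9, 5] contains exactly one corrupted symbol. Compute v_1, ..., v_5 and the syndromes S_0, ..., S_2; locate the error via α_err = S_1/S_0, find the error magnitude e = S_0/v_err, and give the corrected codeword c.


S = (9, 12, 3), error at position 1, error magnitude e = 7, c = [12, 0, 2, 9, 5].

Step 1: column multipliers v_i = (∏_{j≠i}(α_i − α_j))^{−1} mod 13.
  i = 1 (α = 10): (10−6)(10−11)(10−9)(10−12) = 4·(−1)·1·(−2) = 8 ≡ 8, so v_1 = 8^{−1} = 5 (mod 13).
  i = 2 (α = 6): (6−10)(6−11)(6−9)(6−12) = (−4)·(−5)·(−3)·(−6) = 360 ≡ 9, so v_2 = 9^{−1} = 3 (mod 13).
  i = 3 (α = 11): (11−10)(11−6)(11−9)(11−12) = 1·5·2·(−1) = −10 ≡ 3, so v_3 = 3^{−1} = 9 (mod 13).
  i = 4 (α = 9): (9−10)(9−6)(9−11)(9−12) = (−1)·3·(−2)·(−3) = −18 ≡ 8, so v_4 = 8^{−1} = 5 (mod 13).
  i = 5 (α = 12): (12−10)(12−6)(12−11)(12−9) = 2·6·1·3 = 36 ≡ 10, so v_5 = 10^{−1} = 4 (mod 13).
  v = [5, 3, 9, 5, 4].
Step 2: syndromes of r = [6, 0, 2, 9, 5] (all sums mod 13).
  S_0 = Σ v_i r_i = 5·6 + 3·0 + 9·2 + 5·9 + 4·5 = 113 ≡ 9.
  S_1 = Σ v_i α_i r_i = 5·10·6 + 3·6·0 + 9·11·2 + 5·9·9 + 4·12·5 = 1143 ≡ 12.
  α_i^2 mod 13 = [9, 10, 4, 3, 1].
  S_2 = Σ v_i α_i^2 r_i = 5·9·6 + 3·10·0 + 9·4·2 + 5·3·9 + 4·1·5 = 497 ≡ 3.
  S = (9, 12, 3) ≠ 0, so r is not a codeword (an error is present).
Step 3: locate the error. For a single error e at position i, S_ℓ = v_i·e·α_i^ℓ, so α_err = S_1/S_0.
  S_0^{−1} = 9^{−1} = 3 (mod 13), so α_err = 12·3 = 36 ≡ 10 = α_1. Error position i = 1.
  Consistency check: S_2/S_1 = 3·12 = 36 ≡ 10 = α_err ✓ (single-error assumption holds).
Step 4: error magnitude e = S_0/v_1 = S_0·∏_{j≠1}(α_1 − α_j) = 9·8 = 72 ≡ 7 (mod 13).
Step 5: correct position 1: c_1 = r_1 − e = 6 − 7 ≡ 12 (mod 13). Hence c = [12, 0, 2, 9, 5].
  Check: interpolating c through the α_i gives m(x) = 8 + 3·x (degree < 2) with m(α_i) = c_i for every i, so c is indeed a codeword.


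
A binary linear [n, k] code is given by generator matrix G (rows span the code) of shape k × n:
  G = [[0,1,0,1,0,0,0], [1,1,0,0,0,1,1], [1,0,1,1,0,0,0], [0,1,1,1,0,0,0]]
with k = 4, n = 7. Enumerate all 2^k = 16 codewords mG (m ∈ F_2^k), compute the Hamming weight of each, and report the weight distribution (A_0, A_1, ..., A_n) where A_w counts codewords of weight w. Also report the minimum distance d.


Weight distribution: A_0 = 1, A_1 = 1, A_2 = 4, A_3 = 4, A_4 = 3, A_5 = 3. Minimum distance d = 1.

Enumerate all 2^4 = 16 messages m ∈ F_2^4.
For each, compute codeword c = mG in F_2^7, then tally its weight.
  m = 0000 → c = 0000000, weight = 0.
  m = 1000 → c = 0101000, weight = 2.
  m = 0100 → c = 1100011, weight = 4.
  m = 1100 → c = 1001011, weight = 4.
  m = 0010 → c = 1011000, weight = 3.
  m = 1010 → c = 1110000, weight = 3.
  m = 0110 → c = 0111011, weight = 5.
  m = 1110 → c = 0010011, weight = 3.
  m = 0001 → c = 0111000, weight = 3.
  m = 1001 → c = 0010000, weight = 1.
  m = 0101 → c = 1011011, weight = 5.
  m = 1101 → c = 1110011, weight = 5.
  m = 0011 → c = 1100000, weight = 2.
  m = 1011 → c = 1001000, weight = 2.
  m = 0111 → c = 0000011, weight = 2.
  m = 1111 → c = 0101011, weight = 4.
Tally weights:
  weight 0: 1 codewords.
  weight 1: 1 codewords.
  weight 2: 4 codewords.
  weight 3: 4 codewords.
  weight 4: 3 codewords.
  weight 5: 3 codewords.
Minimum distance d = smallest w > 0 with A_w > 0 = 1.
Sanity: Σ A_w = 16 = 2^4 = 16 ✓.


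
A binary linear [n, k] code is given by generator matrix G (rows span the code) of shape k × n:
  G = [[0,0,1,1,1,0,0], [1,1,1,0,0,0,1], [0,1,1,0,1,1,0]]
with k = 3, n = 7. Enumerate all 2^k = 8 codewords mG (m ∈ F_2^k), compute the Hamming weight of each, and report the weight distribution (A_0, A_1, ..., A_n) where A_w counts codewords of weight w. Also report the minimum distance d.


Weight distribution: A_0 = 1, A_3 = 2, A_4 = 3, A_5 = 2. Minimum distance d = 3.

Enumerate all 2^3 = 8 messages m ∈ F_2^3.
For each, compute codeword c = mG in F_2^7, then tally its weight.
  m = 000 → c = 0000000, weight = 0.
  m = 100 → c = 0011100, weight = 3.
  m = 010 → c = 1110001, weight = 4.
  m = 110 → c = 1101101, weight = 5.
  m = 001 → c = 0110110, weight = 4.
  m = 101 → c = 0101010, weight = 3.
  m = 011 → c = 1000111, weight = 4.
  m = 111 → c = 1011011, weight = 5.
Tally weights:
  weight 0: 1 codewords.
  weight 3: 2 codewords.
  weight 4: 3 codewords.
  weight 5: 2 codewords.
Minimum distance d = smallest w > 0 with A_w > 0 = 3.
Sanity: Σ A_w = 8 = 2^3 = 8 ✓.


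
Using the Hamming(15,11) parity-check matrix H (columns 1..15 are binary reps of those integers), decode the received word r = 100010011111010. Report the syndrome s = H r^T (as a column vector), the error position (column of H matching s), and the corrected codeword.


s = (0, 1, 1, 0)^T, error position = 6, corrected codeword c = 100011011111010

Compute s = H r^T mod 2 one row at a time:
  s_1 = 1 + 1 + 1 + 1 + 1 + 0 + 1 + 0 = 6 ≡ 0 (mod 2).
  s_2 = 0 + 1 + 0 + 0 + 1 + 0 + 1 + 0 = 3 ≡ 1 (mod 2).
  s_3 = 0 + 0 + 0 + 0 + 1 + 1 + 1 + 0 = 3 ≡ 1 (mod 2).
  s_4 = 1 + 0 + 1 + 0 + 1 + 1 + 0 + 0 = 4 ≡ 0 (mod 2).
s = (0, 1, 1, 0)^T — this equals column 6 of H (binary 0110), so error is at position 6.
Correct: flip bit 6 of r = 100010011111010 to get c = 100011011111010.


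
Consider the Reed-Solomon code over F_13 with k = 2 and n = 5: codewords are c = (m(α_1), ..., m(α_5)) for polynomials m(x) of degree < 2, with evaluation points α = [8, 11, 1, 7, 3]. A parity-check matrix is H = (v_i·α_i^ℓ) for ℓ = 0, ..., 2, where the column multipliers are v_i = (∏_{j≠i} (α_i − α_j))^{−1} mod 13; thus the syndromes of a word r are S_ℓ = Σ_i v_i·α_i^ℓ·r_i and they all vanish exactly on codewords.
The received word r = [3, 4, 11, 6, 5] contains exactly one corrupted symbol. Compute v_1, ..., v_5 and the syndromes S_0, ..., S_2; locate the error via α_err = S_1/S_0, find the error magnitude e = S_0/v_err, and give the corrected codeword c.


S = (8, 10, 6), error at position 2, error magnitude e = 10, c = [3, 7, 11, 6, 5].

Step 1: column multipliers v_i = (∏_{j≠i}(α_i − α_j))^{−1} mod 13.
  i = 1 (α = 8): (8−11)(8−1)(8−7)(8−3) = (−3)·7·1·5 = −105 ≡ 12, so v_1 = 12^{−1} = 12 (mod 13).
  i = 2 (α = 11): (11−8)(11−1)(11−7)(11−3) = 3·10·4·8 = 960 ≡ 11, so v_2 = 11^{−1} = 6 (mod 13).
  i = 3 (α = 1): (1−8)(1−11)(1−7)(1−3) = (−7)·(−10)·(−6)·(−2) = 840 ≡ 8, so v_3 = 8^{−1} = 5 (mod 13).
  i = 4 (α = 7): (7−8)(7−11)(7−1)(7−3) = (−1)·(−4)·6·4 = 96 ≡ 5, so v_4 = 5^{−1} = 8 (mod 13).
  i = 5 (α = 3): (3−8)(3−11)(3−1)(3−7) = (−5)·(−8)·2·(−4) = −320 ≡ 5, so v_5 = 5^{−1} = 8 (mod 13).
  v = [12, 6, 5, 8, 8].
Step 2: syndromes of r = [3, 4, 11, 6, 5] (all sums mod 13).
  S_0 = Σ v_i r_i = 12·3 + 6·4 + 5·11 + 8·6 + 8·5 = 203 ≡ 8.
  S_1 = Σ v_i α_i r_i = 12·8·3 + 6·11·4 + 5·1·11 + 8·7·6 + 8·3·5 = 1063 ≡ 10.
  α_i^2 mod 13 = [12, 4, 1, 10, 9].
  S_2 = Σ v_i α_i^2 r_i = 12·12·3 + 6·4·4 + 5·1·11 + 8·10·6 + 8·9·5 = 1423 ≡ 6.
  S = (8, 10, 6) ≠ 0, so r is not a codeword (an error is present).
Step 3: locate the error. For a single error e at position i, S_ℓ = v_i·e·α_i^ℓ, so α_err = S_1/S_0.
  S_0^{−1} = 8^{−1} = 5 (mod 13), so α_err = 10·5 = 50 ≡ 11 = α_2. Error position i = 2.
  Consistency check: S_2/S_1 = 6·4 = 24 ≡ 11 = α_err ✓ (single-error assumption holds).
Step 4: error magnitude e = S_0/v_2 = S_0·∏_{j≠2}(α_2 − α_j) = 8·11 = 88 ≡ 10 (mod 13).
Step 5: correct position 2: c_2 = r_2 − e = 4 − 10 ≡ 7 (mod 13). Hence c = [3, 7, 11, 6, 5].
  Check: interpolating c through the α_i gives m(x) = 1 + 10·x (degree < 2) with m(α_i) = c_i for every i, so c is indeed a codeword.


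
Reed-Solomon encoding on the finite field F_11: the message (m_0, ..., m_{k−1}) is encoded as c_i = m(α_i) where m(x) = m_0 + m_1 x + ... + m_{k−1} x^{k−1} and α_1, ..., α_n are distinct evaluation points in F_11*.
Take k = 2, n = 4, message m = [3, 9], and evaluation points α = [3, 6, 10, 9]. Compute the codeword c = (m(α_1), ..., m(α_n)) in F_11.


c = [8, 2, 5, 7]

Message polynomial: m(x) = 3 + 9·x (mod 11).
For each evaluation point α_i, compute m(α_i) mod 11:
  α_1 = 3: Horner steps 9 → 8, so m(3) = 8.
  α_2 = 6: Horner steps 9 → 2, so m(6) = 2.
  α_3 = 10: Horner steps 9 → 5, so m(10) = 5.
  α_4 = 9: Horner steps 9 → 7, so m(9) = 7.
Codeword c = [8, 2, 5, 7] ∈ F_11^4.


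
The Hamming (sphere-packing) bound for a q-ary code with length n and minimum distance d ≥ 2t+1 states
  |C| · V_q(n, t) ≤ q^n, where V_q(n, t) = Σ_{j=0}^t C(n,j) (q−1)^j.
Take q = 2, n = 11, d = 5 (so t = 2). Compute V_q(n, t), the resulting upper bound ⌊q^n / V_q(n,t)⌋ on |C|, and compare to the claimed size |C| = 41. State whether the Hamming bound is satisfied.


V_q(n, t) = 67, q^n = 2048, Hamming bound = 30, |C| = 41 > bound (violated).

Step 1: Compute V_q(n, t) = Σ_{j=0}^2 C(n, j) (q−1)^j.
  j = 0: C(11,0)·(1)^0 = 1·1 = 1.
  j = 1: C(11,1)·(1)^1 = 11·1 = 11.
  j = 2: C(11,2)·(1)^2 = 55·1 = 55.
  V_q(n, t) = 1 + 11 + 55 = 67.
Step 2: q^n = 2^11 = 2048.
Step 3: Hamming bound ⌊q^n / V_q(n,t)⌋ = ⌊2048/67⌋ = 30.
Step 4: Compare |C| = 41 to 30: violated.
The claimed |C| lies above the Hamming bound, so no 2-ary code of length 11 with d ≥ 5 can have 41 codewords.


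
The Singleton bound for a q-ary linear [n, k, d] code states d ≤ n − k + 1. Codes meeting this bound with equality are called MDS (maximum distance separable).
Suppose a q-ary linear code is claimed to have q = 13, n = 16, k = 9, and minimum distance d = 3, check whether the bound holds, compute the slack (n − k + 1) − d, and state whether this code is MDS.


Singleton RHS = n − k + 1 = 8, slack = 5, bound satisfied, not MDS.

Singleton bound: d ≤ n − k + 1.
Here n = 16, k = 9, so n − k + 1 = 8.
Given d = 3, check d ≤ 8: YES.
Slack = (n − k + 1) − d = 5.
The code is NOT MDS (slack = 5 > 0).
Description: the claimed parameters are [16, 9, 3]_13; such a code would be non-MDS.


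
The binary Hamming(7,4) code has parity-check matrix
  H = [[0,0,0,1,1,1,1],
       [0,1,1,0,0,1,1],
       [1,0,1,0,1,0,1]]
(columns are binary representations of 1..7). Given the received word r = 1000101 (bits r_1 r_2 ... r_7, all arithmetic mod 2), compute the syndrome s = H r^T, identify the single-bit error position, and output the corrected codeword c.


s = (0, 1, 1)^T, error position = 3, corrected codeword c = 1010101

Compute s = H r^T mod 2 one row at a time:
  s_1 = 0 + 1 + 0 + 1 = 2 ≡ 0 (mod 2).
  s_2 = 0 + 0 + 0 + 1 = 1 ≡ 1 (mod 2).
  s_3 = 1 + 0 + 1 + 1 = 3 ≡ 1 (mod 2).
s = (0, 1, 1)^T — this equals column 3 of H (binary 011), so error is at position 3.
Correct: flip bit 3 of r = 1000101 to get c = 1010101.


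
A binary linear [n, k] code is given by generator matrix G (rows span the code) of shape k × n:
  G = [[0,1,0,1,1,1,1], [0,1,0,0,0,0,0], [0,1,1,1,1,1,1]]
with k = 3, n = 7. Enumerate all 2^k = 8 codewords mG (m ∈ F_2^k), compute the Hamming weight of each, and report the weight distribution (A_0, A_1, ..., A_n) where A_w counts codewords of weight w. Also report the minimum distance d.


Weight distribution: A_0 = 1, A_1 = 2, A_2 = 1, A_4 = 1, A_5 = 2, A_6 = 1. Minimum distance d = 1.

Enumerate all 2^3 = 8 messages m ∈ F_2^3.
For each, compute codeword c = mG in F_2^7, then tally its weight.
  m = 000 → c = 0000000, weight = 0.
  m = 100 → c = 0101111, weight = 5.
  m = 010 → c = 0100000, weight = 1.
  m = 110 → c = 0001111, weight = 4.
  m = 001 → c = 0111111, weight = 6.
  m = 101 → c = 0010000, weight = 1.
  m = 011 → c = 0011111, weight = 5.
  m = 111 → c = 0110000, weight = 2.
Tally weights:
  weight 0: 1 codewords.
  weight 1: 2 codewords.
  weight 2: 1 codewords.
  weight 4: 1 codewords.
  weight 5: 2 codewords.
  weight 6: 1 codewords.
Minimum distance d = smallest w > 0 with A_w > 0 = 1.
Sanity: Σ A_w = 8 = 2^3 = 8 ✓.


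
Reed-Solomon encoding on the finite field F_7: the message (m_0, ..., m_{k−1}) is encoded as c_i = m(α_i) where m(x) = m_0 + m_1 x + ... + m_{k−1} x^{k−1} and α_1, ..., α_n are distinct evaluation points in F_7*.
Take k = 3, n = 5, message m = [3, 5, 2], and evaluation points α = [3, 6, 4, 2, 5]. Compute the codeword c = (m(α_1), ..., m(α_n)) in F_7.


c = [1, 0, 6, 0, 1]

Message polynomial: m(x) = 3 + 5·x + 2·x^2 (mod 7).
For each evaluation point α_i, compute m(α_i) mod 7:
  α_1 = 3: Horner steps 2 → 4 → 1, so m(3) = 1.
  α_2 = 6: Horner steps 2 → 3 → 0, so m(6) = 0.
  α_3 = 4: Horner steps 2 → 6 → 6, so m(4) = 6.
  α_4 = 2: Horner steps 2 → 2 → 0, so m(2) = 0.
  α_5 = 5: Horner steps 2 → 1 → 1, so m(5) = 1.
Codeword c = [1, 0, 6, 0, 1] ∈ F_7^5.


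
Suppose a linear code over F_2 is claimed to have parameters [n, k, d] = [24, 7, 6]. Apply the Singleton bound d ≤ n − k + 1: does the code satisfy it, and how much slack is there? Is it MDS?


Singleton RHS = n − k + 1 = 18, slack = 12, bound satisfied, not MDS.

Singleton bound: d ≤ n − k + 1.
Here n = 24, k = 7, so n − k + 1 = 18.
Given d = 6, check d ≤ 18: YES.
Slack = (n − k + 1) − d = 12.
The code is NOT MDS (slack = 12 > 0).
Description: the claimed parameters are [24, 7, 6]_2; such a code would be non-MDS.


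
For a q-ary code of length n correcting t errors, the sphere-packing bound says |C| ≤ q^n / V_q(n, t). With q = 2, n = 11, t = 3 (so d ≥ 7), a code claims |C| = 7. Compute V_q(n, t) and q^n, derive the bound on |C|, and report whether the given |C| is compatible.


V_q(n, t) = 232, q^n = 2048, Hamming bound = 8, |C| = 7 ≤ bound (satisfied).

Step 1: Compute V_q(n, t) = Σ_{j=0}^3 C(n, j) (q−1)^j.
  j = 0: C(11,0)·(1)^0 = 1·1 = 1.
  j = 1: C(11,1)·(1)^1 = 11·1 = 11.
  j = 2: C(11,2)·(1)^2 = 55·1 = 55.
  j = 3: C(11,3)·(1)^3 = 165·1 = 165.
  V_q(n, t) = 1 + 11 + 55 + 165 = 232.
Step 2: q^n = 2^11 = 2048.
Step 3: Hamming bound ⌊q^n / V_q(n,t)⌋ = ⌊2048/232⌋ = 8.
Step 4: Compare |C| = 7 to 8: satisfied.
The claimed |C| lies below the Hamming bound.


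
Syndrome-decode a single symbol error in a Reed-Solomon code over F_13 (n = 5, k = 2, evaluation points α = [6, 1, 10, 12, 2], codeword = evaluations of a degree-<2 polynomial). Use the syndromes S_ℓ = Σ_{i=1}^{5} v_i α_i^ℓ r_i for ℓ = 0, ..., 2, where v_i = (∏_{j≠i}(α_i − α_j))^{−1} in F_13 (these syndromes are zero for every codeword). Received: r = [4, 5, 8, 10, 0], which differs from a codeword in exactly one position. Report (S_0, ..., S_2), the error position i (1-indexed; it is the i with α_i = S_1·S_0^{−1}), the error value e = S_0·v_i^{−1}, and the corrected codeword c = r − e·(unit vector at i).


S = (6, 6, 6), error at position 2, error magnitude e = 6, c = [4, 12, 8, 10, 0].

Step 1: column multipliers v_i = (∏_{j≠i}(α_i − α_j))^{−1} mod 13.
  i = 1 (α = 6): (6−1)(6−10)(6−12)(6−2) = 5·(−4)·(−6)·4 = 480 ≡ 12, so v_1 = 12^{−1} = 12 (mod 13).
  i = 2 (α = 1): (1−6)(1−10)(1−12)(1−2) = (−5)·(−9)·(−11)·(−1) = 495 ≡ 1, so v_2 = 1^{−1} = 1 (mod 13).
  i = 3 (α = 10): (10−6)(10−1)(10−12)(10−2) = 4·9·(−2)·8 = −576 ≡ 9, so v_3 = 9^{−1} = 3 (mod 13).
  i = 4 (α = 12): (12−6)(12−1)(12−10)(12−2) = 6·11·2·10 = 1320 ≡ 7, so v_4 = 7^{−1} = 2 (mod 13).
  i = 5 (α = 2): (2−6)(2−1)(2−10)(2−12) = (−4)·1·(−8)·(−10) = −320 ≡ 5, so v_5 = 5^{−1} = 8 (mod 13).
  v = [12, 1, 3, 2, 8].
Step 2: syndromes of r = [4, 5, 8, 10, 0] (all sums mod 13).
  S_0 = Σ v_i r_i = 12·4 + 1·5 + 3·8 + 2·10 + 8·0 = 97 ≡ 6.
  S_1 = Σ v_i α_i r_i = 12·6·4 + 1·1·5 + 3·10·8 + 2·12·10 + 8·2·0 = 773 ≡ 6.
  α_i^2 mod 13 = [10, 1, 9, 1, 4].
  S_2 = Σ v_i α_i^2 r_i = 12·10·4 + 1·1·5 + 3·9·8 + 2·1·10 + 8·4·0 = 721 ≡ 6.
  S = (6, 6, 6) ≠ 0, so r is not a codeword (an error is present).
Step 3: locate the error. For a single error e at position i, S_ℓ = v_i·e·α_i^ℓ, so α_err = S_1/S_0.
  S_0^{−1} = 6^{−1} = 11 (mod 13), so α_err = 6·11 = 66 ≡ 1 = α_2. Error position i = 2.
  Consistency check: S_2/S_1 = 6·11 = 66 ≡ 1 = α_err ✓ (single-error assumption holds).
Step 4: error magnitude e = S_0/v_2 = S_0·∏_{j≠2}(α_2 − α_j) = 6·1 = 6 ≡ 6 (mod 13).
Step 5: correct position 2: c_2 = r_2 − e = 5 − 6 ≡ 12 (mod 13). Hence c = [4, 12, 8, 10, 0].
  Check: interpolating c through the α_i gives m(x) = 11 + 1·x (degree < 2) with m(α_i) = c_i for every i, so c is indeed a codeword.
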